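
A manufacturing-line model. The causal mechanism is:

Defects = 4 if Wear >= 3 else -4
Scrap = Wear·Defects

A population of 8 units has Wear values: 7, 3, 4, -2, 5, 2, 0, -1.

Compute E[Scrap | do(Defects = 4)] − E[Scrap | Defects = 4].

-10

Every unit gets Defects=4 under the intervention. Scrap values become 28, 12, 16, -8, 20, 8, 0, -4; E[Scrap|do(Defects=4)] = 9.
E[Scrap|Defects=4] averages over only the 4 units with Defects=4 (Wear = 7, 3, 4, 5): Scrap = 28, 12, 16, 20, mean 19.
Difference = 9 − 19 = -10.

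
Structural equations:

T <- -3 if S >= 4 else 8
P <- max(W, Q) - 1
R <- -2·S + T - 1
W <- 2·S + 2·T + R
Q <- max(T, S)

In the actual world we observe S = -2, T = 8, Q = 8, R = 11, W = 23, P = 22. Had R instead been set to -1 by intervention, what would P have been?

Under do(R=-1), the mechanism R <- -2·S + T - 1 is discarded; R is fixed at -1.
T = -3 if S >= 4 else 8  [with S=-2]  = 8
Q = max(T, S)  [with T=8, S=-2]  = 8
W = 2·S + 2·T + R  [with S=-2, T=8, R=-1]  = 11
P = max(W, Q) - 1  [with W=11, Q=8]  = 10

10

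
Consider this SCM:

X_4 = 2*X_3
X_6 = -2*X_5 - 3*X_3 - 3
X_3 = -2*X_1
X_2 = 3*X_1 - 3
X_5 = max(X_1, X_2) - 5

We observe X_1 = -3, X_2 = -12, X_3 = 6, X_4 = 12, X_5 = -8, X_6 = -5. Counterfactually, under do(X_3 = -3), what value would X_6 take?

22

The intervention breaks the incoming arrows to X_3: X_3 = -2*X_1 no longer applies, and X_3 = -3.
X_2 = 3*X_1 - 3  [with X_1=-3]  = -12
X_5 = max(X_1, X_2) - 5  [with X_1=-3, X_2=-12]  = -8
X_6 = -2*X_5 - 3*X_3 - 3  [with X_5=-8, X_3=-3]  = 22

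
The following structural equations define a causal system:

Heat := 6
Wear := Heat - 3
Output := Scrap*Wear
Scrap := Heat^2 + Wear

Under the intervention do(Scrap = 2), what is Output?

The intervention breaks the incoming arrows to Scrap: Scrap := Heat^2 + Wear no longer applies, and Scrap = 2.
Wear = Heat - 3  [with Heat=6]  = 3
Output = Scrap*Wear  [with Scrap=2, Wear=3]  = 6

6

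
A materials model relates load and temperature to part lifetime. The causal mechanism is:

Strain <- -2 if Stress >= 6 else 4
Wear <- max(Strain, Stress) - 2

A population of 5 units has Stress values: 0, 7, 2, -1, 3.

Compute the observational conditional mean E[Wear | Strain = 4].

2

Conditioning on Strain=4 selects the 4 unit(s) with Stress ∈ {0, 2, -1, 3}. Their Wear values: 2, 2, 2, 2. Mean = 2.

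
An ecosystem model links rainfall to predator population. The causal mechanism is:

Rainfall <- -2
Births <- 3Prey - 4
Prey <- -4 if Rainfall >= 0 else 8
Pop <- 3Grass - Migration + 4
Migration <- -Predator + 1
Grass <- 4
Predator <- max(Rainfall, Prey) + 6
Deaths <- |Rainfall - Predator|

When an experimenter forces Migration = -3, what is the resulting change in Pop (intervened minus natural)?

-10

do(Migration=-3) replaces the equation Migration <- -Predator + 1 with the constant Migration = -3.
Pop = 3Grass - Migration + 4  [with Grass=4, Migration=-3]  = 19
Without intervention: Prey = -4 if Rainfall >= 0 else 8  [with Rainfall=-2]  = 8; Predator = max(Rainfall, Prey) + 6  [with Rainfall=-2, Prey=8]  = 14; Migration = -Predator + 1  [with Predator=14]  = -13; Pop = 3Grass - Migration + 4  [with Grass=4, Migration=-13]  = 29.
Change = 19 − 29 = -10.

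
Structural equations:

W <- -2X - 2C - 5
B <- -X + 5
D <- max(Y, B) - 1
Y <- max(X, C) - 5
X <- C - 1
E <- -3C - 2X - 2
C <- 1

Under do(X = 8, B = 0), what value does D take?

2

Setting X = 8, B = 0 by intervention discards those variables' equations.
Y = max(X, C) - 5  [with X=8, C=1]  = 3
D = max(Y, B) - 1  [with Y=3, B=0]  = 2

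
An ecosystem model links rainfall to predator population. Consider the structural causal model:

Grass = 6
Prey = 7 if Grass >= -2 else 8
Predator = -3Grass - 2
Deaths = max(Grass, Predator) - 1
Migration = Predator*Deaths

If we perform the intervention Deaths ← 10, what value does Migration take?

Intervening sets Deaths = 10 and removes its equation (Deaths = max(Grass, Predator) - 1).
Predator = -3Grass - 2  [with Grass=6]  = -20
Migration = Predator*Deaths  [with Predator=-20, Deaths=10]  = -200

-200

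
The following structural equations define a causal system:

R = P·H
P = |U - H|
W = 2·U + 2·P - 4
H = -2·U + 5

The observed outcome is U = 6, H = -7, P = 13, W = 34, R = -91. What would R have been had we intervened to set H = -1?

do(H=-1) replaces the equation H = -2·U + 5 with the constant H = -1.
P = |U - H|  [with U=6, H=-1]  = 7
R = P·H  [with P=7, H=-1]  = -7

-7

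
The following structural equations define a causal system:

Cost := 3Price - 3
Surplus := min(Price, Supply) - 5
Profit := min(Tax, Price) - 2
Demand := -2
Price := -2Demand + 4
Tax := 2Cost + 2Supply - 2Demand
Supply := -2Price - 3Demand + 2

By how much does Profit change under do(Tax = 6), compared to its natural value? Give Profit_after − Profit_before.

-2

The intervention breaks the incoming arrows to Tax: Tax := 2Cost + 2Supply - 2Demand no longer applies, and Tax = 6.
Price = -2Demand + 4  [with Demand=-2]  = 8
Profit = min(Tax, Price) - 2  [with Tax=6, Price=8]  = 4
Without intervention: Price = -2Demand + 4  [with Demand=-2]  = 8; Supply = -2Price - 3Demand + 2  [with Price=8, Demand=-2]  = -8; Cost = 3Price - 3  [with Price=8]  = 21; Tax = 2Cost + 2Supply - 2Demand  [with Cost=21, Supply=-8, Demand=-2]  = 30; Profit = min(Tax, Price) - 2  [with Tax=30, Price=8]  = 6.
Change = 4 − 6 = -2.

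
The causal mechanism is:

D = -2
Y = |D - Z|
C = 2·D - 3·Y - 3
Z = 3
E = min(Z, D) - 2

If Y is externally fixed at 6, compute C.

The intervention breaks the incoming arrows to Y: Y = |D - Z| no longer applies, and Y = 6.
C = 2·D - 3·Y - 3  [with D=-2, Y=6]  = -25

-25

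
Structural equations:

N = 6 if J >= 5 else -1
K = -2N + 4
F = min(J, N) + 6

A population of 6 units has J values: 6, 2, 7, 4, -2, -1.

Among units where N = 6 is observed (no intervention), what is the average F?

12

E[F|N=6] averages over only the 2 units with N=6 (J = 6, 7): F = 12, 12, mean 12.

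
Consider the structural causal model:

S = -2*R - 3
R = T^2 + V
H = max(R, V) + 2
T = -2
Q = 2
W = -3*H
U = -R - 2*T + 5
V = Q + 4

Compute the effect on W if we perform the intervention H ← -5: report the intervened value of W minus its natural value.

51

Under do(H=-5), the mechanism H = max(R, V) + 2 is discarded; H is fixed at -5.
W = -3*H  [with H=-5]  = 15
Without intervention: V = Q + 4  [with Q=2]  = 6; R = T^2 + V  [with T=-2, V=6]  = 10; H = max(R, V) + 2  [with R=10, V=6]  = 12; W = -3*H  [with H=12]  = -36.
Change = 15 − (-36) = 51.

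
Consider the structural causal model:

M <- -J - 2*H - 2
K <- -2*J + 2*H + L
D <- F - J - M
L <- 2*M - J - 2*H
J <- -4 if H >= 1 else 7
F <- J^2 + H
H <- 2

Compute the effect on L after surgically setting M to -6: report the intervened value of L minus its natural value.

-8

do(M=-6) replaces the equation M <- -J - 2*H - 2 with the constant M = -6.
J = -4 if H >= 1 else 7  [with H=2]  = -4
L = 2*M - J - 2*H  [with M=-6, J=-4, H=2]  = -12
Without intervention: J = -4 if H >= 1 else 7  [with H=2]  = -4; M = -J - 2*H - 2  [with J=-4, H=2]  = -2; L = 2*M - J - 2*H  [with M=-2, J=-4, H=2]  = -4.
Change = -12 − (-4) = -8.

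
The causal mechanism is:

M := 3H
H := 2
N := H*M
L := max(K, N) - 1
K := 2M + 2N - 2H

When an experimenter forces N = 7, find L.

21

do(N=7) replaces the equation N := H*M with the constant N = 7.
M = 3H  [with H=2]  = 6
K = 2M + 2N - 2H  [with M=6, N=7, H=2]  = 22
L = max(K, N) - 1  [with K=22, N=7]  = 21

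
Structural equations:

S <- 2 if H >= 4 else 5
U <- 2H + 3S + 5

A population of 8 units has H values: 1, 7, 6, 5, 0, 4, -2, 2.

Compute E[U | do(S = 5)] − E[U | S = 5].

5.25

The intervention sets S=5 in all 8 units regardless of H. Recomputing U per unit gives 22, 34, 32, 30, 20, 28, 16, 24; average 25.75.
Conditioning on S=5 selects the 4 unit(s) with H ∈ {1, 0, -2, 2}. Their U values: 22, 20, 16, 24. Mean = 20.5.
Difference = 25.75 − 20.5 = 5.25.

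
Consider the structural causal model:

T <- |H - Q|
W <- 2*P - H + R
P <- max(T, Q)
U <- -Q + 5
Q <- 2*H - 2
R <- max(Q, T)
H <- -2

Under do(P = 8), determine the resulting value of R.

4

The intervention breaks the incoming arrows to P: P <- max(T, Q) no longer applies, and P = 8.
Since R is not a descendant of the intervened variable, it is unaffected.
Q = 2*H - 2  [with H=-2]  = -6
T = |H - Q|  [with H=-2, Q=-6]  = 4
R = max(Q, T)  [with Q=-6, T=4]  = 4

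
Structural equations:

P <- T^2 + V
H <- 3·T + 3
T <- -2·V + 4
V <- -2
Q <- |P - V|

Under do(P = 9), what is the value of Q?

11

The intervention breaks the incoming arrows to P: P <- T^2 + V no longer applies, and P = 9.
Q = |P - V|  [with P=9, V=-2]  = 11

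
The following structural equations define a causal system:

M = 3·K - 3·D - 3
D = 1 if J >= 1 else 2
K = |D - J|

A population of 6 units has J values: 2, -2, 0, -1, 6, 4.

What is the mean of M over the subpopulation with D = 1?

Conditioning on D=1 selects the 3 unit(s) with J ∈ {2, 6, 4}. Their M values: -3, 9, 3. Mean = 3.

3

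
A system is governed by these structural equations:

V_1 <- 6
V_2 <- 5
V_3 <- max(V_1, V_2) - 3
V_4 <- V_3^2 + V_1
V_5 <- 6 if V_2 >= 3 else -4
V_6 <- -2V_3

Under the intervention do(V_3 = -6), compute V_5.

do(V_3=-6) replaces the equation V_3 <- max(V_1, V_2) - 3 with the constant V_3 = -6.
V_5 is not downstream of the intervention, so its value is determined by the original equations.
V_5 = 6 if V_2 >= 3 else -4  [with V_2=5]  = 6

6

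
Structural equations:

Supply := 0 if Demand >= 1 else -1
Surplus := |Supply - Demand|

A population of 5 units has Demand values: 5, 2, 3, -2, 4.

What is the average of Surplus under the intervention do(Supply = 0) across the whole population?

The intervention sets Supply=0 in all 5 units regardless of Demand. Recomputing Surplus per unit gives 5, 2, 3, 2, 4; average 3.2.

3.2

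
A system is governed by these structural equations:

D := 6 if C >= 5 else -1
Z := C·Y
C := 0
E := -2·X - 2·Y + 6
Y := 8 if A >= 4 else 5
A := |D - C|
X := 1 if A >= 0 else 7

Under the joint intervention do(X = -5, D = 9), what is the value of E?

0

The joint intervention fixes X = -5, D = 9, removing each variable's own equation.
A = |D - C|  [with D=9, C=0]  = 9
Y = 8 if A >= 4 else 5  [with A=9]  = 8
E = -2·X - 2·Y + 6  [with X=-5, Y=8]  = 0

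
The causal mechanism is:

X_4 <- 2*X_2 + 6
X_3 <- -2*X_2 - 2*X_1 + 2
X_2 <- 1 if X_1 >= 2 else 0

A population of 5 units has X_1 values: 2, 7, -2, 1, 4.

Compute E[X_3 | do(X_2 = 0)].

-2.8

Under do(X_2=0), X_2's equation is replaced by X_2=0 for every unit. Per-unit X_3: -2, -12, 6, 0, -6. Mean = -2.8.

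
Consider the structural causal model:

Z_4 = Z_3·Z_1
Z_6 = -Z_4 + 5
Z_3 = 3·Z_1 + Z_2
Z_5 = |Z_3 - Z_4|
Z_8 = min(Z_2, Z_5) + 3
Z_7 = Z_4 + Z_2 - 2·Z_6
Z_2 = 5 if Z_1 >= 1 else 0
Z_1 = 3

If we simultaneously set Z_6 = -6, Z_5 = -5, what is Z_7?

59

Setting Z_6 = -6, Z_5 = -5 by intervention discards those variables' equations.
Z_2 = 5 if Z_1 >= 1 else 0  [with Z_1=3]  = 5
Z_3 = 3·Z_1 + Z_2  [with Z_1=3, Z_2=5]  = 14
Z_4 = Z_3·Z_1  [with Z_3=14, Z_1=3]  = 42
Z_7 = Z_4 + Z_2 - 2·Z_6  [with Z_4=42, Z_2=5, Z_6=-6]  = 59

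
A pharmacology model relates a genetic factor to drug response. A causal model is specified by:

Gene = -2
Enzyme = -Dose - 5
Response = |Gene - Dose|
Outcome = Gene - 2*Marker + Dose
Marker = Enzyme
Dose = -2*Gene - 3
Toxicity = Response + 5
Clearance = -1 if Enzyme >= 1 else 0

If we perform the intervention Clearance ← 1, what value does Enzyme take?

-6

Intervening sets Clearance = 1 and removes its equation (Clearance = -1 if Enzyme >= 1 else 0).
Enzyme is not downstream of the intervention, so its value is determined by the original equations.
Dose = -2*Gene - 3  [with Gene=-2]  = 1
Enzyme = -Dose - 5  [with Dose=1]  = -6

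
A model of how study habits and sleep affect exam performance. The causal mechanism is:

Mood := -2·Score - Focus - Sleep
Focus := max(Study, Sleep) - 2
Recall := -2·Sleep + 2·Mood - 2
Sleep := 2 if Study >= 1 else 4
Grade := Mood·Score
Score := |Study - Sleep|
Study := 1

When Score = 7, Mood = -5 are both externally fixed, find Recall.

The joint intervention fixes Score = 7, Mood = -5, removing each variable's own equation.
Sleep = 2 if Study >= 1 else 4  [with Study=1]  = 2
Recall = -2·Sleep + 2·Mood - 2  [with Sleep=2, Mood=-5]  = -16

-16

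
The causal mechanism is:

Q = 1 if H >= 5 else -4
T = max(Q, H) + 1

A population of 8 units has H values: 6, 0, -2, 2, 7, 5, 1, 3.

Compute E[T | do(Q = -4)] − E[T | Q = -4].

1.95

The intervention sets Q=-4 in all 8 units regardless of H. Recomputing T per unit gives 7, 1, -1, 3, 8, 6, 2, 4; average 3.75.
Conditioning on Q=-4 selects the 5 unit(s) with H ∈ {0, -2, 2, 1, 3}. Their T values: 1, -1, 3, 2, 4. Mean = 1.8.
Difference = 3.75 − 1.8 = 1.95.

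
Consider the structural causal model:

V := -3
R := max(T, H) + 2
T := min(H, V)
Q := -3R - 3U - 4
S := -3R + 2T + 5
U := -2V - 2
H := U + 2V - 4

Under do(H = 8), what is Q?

The intervention breaks the incoming arrows to H: H := U + 2V - 4 no longer applies, and H = 8.
U = -2V - 2  [with V=-3]  = 4
T = min(H, V)  [with H=8, V=-3]  = -3
R = max(T, H) + 2  [with T=-3, H=8]  = 10
Q = -3R - 3U - 4  [with R=10, U=4]  = -46

-46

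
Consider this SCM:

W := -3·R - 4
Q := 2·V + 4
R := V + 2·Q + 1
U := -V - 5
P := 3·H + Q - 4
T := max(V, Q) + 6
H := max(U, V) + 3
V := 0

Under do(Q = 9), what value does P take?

14

do(Q=9) replaces the equation Q := 2·V + 4 with the constant Q = 9.
U = -V - 5  [with V=0]  = -5
H = max(U, V) + 3  [with U=-5, V=0]  = 3
P = 3·H + Q - 4  [with H=3, Q=9]  = 14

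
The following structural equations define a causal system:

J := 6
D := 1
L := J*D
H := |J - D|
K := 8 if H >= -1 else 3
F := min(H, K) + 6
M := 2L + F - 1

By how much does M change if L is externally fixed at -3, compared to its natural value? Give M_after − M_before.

-18

The intervention breaks the incoming arrows to L: L := J*D no longer applies, and L = -3.
H = |J - D|  [with J=6, D=1]  = 5
K = 8 if H >= -1 else 3  [with H=5]  = 8
F = min(H, K) + 6  [with H=5, K=8]  = 11
M = 2L + F - 1  [with L=-3, F=11]  = 4
Without intervention: L = J*D  [with J=6, D=1]  = 6; H = |J - D|  [with J=6, D=1]  = 5; K = 8 if H >= -1 else 3  [with H=5]  = 8; F = min(H, K) + 6  [with H=5, K=8]  = 11; M = 2L + F - 1  [with L=6, F=11]  = 22.
Change = 4 − 22 = -18.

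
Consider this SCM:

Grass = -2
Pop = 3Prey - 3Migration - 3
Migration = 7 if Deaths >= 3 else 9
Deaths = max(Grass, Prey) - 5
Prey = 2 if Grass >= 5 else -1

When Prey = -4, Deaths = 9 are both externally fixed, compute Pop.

Under do(Prey = -4, Deaths = 9), each intervened variable's structural equation is replaced by its fixed value.
Migration = 7 if Deaths >= 3 else 9  [with Deaths=9]  = 7
Pop = 3Prey - 3Migration - 3  [with Prey=-4, Migration=7]  = -36

-36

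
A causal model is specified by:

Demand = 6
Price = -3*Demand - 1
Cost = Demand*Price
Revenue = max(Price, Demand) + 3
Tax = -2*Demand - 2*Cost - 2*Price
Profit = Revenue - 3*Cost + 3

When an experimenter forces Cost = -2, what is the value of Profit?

18

The intervention breaks the incoming arrows to Cost: Cost = Demand*Price no longer applies, and Cost = -2.
Price = -3*Demand - 1  [with Demand=6]  = -19
Revenue = max(Price, Demand) + 3  [with Price=-19, Demand=6]  = 9
Profit = Revenue - 3*Cost + 3  [with Revenue=9, Cost=-2]  = 18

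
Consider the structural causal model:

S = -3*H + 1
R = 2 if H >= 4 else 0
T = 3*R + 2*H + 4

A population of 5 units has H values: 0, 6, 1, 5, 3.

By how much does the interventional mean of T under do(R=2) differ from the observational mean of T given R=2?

-5

Under do(R=2), R's equation is replaced by R=2 for every unit. Per-unit T: 10, 22, 12, 20, 16. Mean = 16.
E[T|R=2] averages over only the 2 units with R=2 (H = 6, 5): T = 22, 20, mean 21.
Difference = 16 − 21 = -5.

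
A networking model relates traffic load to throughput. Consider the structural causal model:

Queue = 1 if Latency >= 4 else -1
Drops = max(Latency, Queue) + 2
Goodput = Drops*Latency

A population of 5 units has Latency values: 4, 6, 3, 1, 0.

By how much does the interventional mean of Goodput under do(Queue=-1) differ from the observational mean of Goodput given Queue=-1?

12

Under do(Queue=-1), Queue's equation is replaced by Queue=-1 for every unit. Per-unit Goodput: 24, 48, 15, 3, 0. Mean = 18.
Observing Queue=-1 restricts to units where Queue's equation naturally yields -1: Latency ∈ {3, 1, 0}. In that subpopulation Goodput = 15, 3, 0, mean 6.
Difference = 18 − 6 = 12.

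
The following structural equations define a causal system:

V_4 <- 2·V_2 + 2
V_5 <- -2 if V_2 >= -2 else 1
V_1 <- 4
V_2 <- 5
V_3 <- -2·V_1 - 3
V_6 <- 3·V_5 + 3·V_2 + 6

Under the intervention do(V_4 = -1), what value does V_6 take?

Under do(V_4=-1), the mechanism V_4 <- 2·V_2 + 2 is discarded; V_4 is fixed at -1.
Since V_6 is not a descendant of the intervened variable, it is unaffected.
V_5 = -2 if V_2 >= -2 else 1  [with V_2=5]  = -2
V_6 = 3·V_5 + 3·V_2 + 6  [with V_5=-2, V_2=5]  = 15

15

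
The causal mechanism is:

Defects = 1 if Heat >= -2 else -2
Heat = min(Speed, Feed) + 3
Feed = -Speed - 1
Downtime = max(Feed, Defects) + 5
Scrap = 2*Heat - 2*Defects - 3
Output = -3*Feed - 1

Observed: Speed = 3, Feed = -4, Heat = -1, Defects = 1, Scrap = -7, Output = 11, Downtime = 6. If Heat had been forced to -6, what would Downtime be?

3

The intervention breaks the incoming arrows to Heat: Heat = min(Speed, Feed) + 3 no longer applies, and Heat = -6.
Feed = -Speed - 1  [with Speed=3]  = -4
Defects = 1 if Heat >= -2 else -2  [with Heat=-6]  = -2
Downtime = max(Feed, Defects) + 5  [with Feed=-4, Defects=-2]  = 3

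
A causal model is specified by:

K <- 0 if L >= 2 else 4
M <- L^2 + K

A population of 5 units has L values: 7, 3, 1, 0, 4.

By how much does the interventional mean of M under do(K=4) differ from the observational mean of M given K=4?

Every unit gets K=4 under the intervention. M values become 53, 13, 5, 4, 20; E[M|do(K=4)] = 19.
Observing K=4 restricts to units where K's equation naturally yields 4: L ∈ {1, 0}. In that subpopulation M = 5, 4, mean 4.5.
Difference = 19 − 4.5 = 14.5.

14.5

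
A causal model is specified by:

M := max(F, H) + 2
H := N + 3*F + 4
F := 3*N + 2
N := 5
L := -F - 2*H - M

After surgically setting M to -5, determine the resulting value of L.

-132

Intervening sets M = -5 and removes its equation (M := max(F, H) + 2).
F = 3*N + 2  [with N=5]  = 17
H = N + 3*F + 4  [with N=5, F=17]  = 60
L = -F - 2*H - M  [with F=17, H=60, M=-5]  = -132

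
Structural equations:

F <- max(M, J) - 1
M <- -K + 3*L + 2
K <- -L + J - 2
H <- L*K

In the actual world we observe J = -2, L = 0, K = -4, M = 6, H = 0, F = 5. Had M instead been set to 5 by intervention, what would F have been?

4

Under do(M=5), the mechanism M <- -K + 3*L + 2 is discarded; M is fixed at 5.
F = max(M, J) - 1  [with M=5, J=-2]  = 4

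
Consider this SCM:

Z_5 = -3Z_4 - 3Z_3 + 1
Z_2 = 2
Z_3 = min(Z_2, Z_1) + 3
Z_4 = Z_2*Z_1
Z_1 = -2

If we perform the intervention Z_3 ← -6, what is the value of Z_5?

do(Z_3=-6) replaces the equation Z_3 = min(Z_2, Z_1) + 3 with the constant Z_3 = -6.
Z_4 = Z_2*Z_1  [with Z_2=2, Z_1=-2]  = -4
Z_5 = -3Z_4 - 3Z_3 + 1  [with Z_4=-4, Z_3=-6]  = 31

31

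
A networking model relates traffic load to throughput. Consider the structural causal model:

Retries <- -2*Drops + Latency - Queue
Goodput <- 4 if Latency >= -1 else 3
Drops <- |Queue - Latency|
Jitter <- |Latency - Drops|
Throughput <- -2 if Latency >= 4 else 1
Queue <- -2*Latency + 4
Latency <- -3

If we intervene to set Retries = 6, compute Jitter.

16

Intervening sets Retries = 6 and removes its equation (Retries <- -2*Drops + Latency - Queue).
No directed path runs from Retries to Jitter, so Jitter keeps its natural value.
Queue = -2*Latency + 4  [with Latency=-3]  = 10
Drops = |Queue - Latency|  [with Queue=10, Latency=-3]  = 13
Jitter = |Latency - Drops|  [with Latency=-3, Drops=13]  = 16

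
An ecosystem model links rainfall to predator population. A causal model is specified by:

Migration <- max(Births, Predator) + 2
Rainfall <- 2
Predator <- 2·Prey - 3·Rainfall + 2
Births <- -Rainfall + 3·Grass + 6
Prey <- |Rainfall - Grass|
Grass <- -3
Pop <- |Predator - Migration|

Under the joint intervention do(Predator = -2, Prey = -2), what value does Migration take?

The joint intervention fixes Predator = -2, Prey = -2, removing each variable's own equation.
Births = -Rainfall + 3·Grass + 6  [with Rainfall=2, Grass=-3]  = -5
Migration = max(Births, Predator) + 2  [with Births=-5, Predator=-2]  = 0

0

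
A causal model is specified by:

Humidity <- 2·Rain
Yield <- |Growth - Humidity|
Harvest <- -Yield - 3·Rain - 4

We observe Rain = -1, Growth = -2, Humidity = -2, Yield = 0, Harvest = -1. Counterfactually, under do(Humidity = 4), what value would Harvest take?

do(Humidity=4) replaces the equation Humidity <- 2·Rain with the constant Humidity = 4.
Yield = |Growth - Humidity|  [with Growth=-2, Humidity=4]  = 6
Harvest = -Yield - 3·Rain - 4  [with Yield=6, Rain=-1]  = -7

-7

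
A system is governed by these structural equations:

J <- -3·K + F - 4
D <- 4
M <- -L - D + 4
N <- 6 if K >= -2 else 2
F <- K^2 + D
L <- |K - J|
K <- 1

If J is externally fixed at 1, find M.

Under do(J=1), the mechanism J <- -3·K + F - 4 is discarded; J is fixed at 1.
L = |K - J|  [with K=1, J=1]  = 0
M = -L - D + 4  [with L=0, D=4]  = 0

0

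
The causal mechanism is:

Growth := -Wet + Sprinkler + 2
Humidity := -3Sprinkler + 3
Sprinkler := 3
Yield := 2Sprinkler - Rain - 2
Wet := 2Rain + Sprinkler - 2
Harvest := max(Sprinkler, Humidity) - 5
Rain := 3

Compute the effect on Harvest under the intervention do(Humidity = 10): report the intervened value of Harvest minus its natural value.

7

Under do(Humidity=10), the mechanism Humidity := -3Sprinkler + 3 is discarded; Humidity is fixed at 10.
Harvest = max(Sprinkler, Humidity) - 5  [with Sprinkler=3, Humidity=10]  = 5
Without intervention: Humidity = -3Sprinkler + 3  [with Sprinkler=3]  = -6; Harvest = max(Sprinkler, Humidity) - 5  [with Sprinkler=3, Humidity=-6]  = -2.
Change = 5 − (-2) = 7.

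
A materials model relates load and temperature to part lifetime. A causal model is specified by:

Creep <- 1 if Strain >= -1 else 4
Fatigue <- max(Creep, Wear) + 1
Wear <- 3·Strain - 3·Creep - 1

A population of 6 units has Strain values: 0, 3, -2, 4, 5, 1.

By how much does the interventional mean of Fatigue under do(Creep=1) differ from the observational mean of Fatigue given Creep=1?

-0.7

do(Creep=1) breaks Creep's dependence on Strain. With Creep=1 fixed, Fatigue across the units is 2, 6, 2, 9, 12, 2, mean 5.5.
Observing Creep=1 restricts to units where Creep's equation naturally yields 1: Strain ∈ {0, 3, 4, 5, 1}. In that subpopulation Fatigue = 2, 6, 9, 12, 2, mean 6.2.
Difference = 5.5 − 6.2 = -0.7.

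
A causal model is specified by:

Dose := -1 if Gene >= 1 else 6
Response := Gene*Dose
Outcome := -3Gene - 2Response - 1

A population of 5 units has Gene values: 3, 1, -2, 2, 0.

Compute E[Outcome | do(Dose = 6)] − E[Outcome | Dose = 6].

Every unit gets Dose=6 under the intervention. Outcome values become -46, -16, 29, -31, -1; E[Outcome|do(Dose=6)] = -13.
Observing Dose=6 restricts to units where Dose's equation naturally yields 6: Gene ∈ {-2, 0}. In that subpopulation Outcome = 29, -1, mean 14.
Difference = -13 − 14 = -27.

-27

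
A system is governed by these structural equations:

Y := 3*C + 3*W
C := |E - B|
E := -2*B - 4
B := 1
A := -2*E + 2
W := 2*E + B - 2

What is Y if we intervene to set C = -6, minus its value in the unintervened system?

-39

Under do(C=-6), the mechanism C := |E - B| is discarded; C is fixed at -6.
E = -2*B - 4  [with B=1]  = -6
W = 2*E + B - 2  [with E=-6, B=1]  = -13
Y = 3*C + 3*W  [with C=-6, W=-13]  = -57
Without intervention: E = -2*B - 4  [with B=1]  = -6; C = |E - B|  [with E=-6, B=1]  = 7; W = 2*E + B - 2  [with E=-6, B=1]  = -13; Y = 3*C + 3*W  [with C=7, W=-13]  = -18.
Change = -57 − (-18) = -39.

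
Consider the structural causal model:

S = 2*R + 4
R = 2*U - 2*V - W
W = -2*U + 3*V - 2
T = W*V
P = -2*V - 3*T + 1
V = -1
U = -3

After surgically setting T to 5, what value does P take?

-12

Intervening sets T = 5 and removes its equation (T = W*V).
P = -2*V - 3*T + 1  [with V=-1, T=5]  = -12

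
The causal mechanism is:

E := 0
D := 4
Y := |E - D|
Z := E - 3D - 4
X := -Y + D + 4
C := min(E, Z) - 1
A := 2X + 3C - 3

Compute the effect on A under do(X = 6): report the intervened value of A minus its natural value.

Under do(X=6), the mechanism X := -Y + D + 4 is discarded; X is fixed at 6.
Z = E - 3D - 4  [with E=0, D=4]  = -16
C = min(E, Z) - 1  [with E=0, Z=-16]  = -17
A = 2X + 3C - 3  [with X=6, C=-17]  = -42
Without intervention: Y = |E - D|  [with E=0, D=4]  = 4; Z = E - 3D - 4  [with E=0, D=4]  = -16; X = -Y + D + 4  [with Y=4, D=4]  = 4; C = min(E, Z) - 1  [with E=0, Z=-16]  = -17; A = 2X + 3C - 3  [with X=4, C=-17]  = -46.
Change = -42 − (-46) = 4.

4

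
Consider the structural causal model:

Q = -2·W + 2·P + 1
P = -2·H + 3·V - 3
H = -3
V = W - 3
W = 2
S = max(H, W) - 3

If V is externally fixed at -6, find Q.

-33

The intervention breaks the incoming arrows to V: V = W - 3 no longer applies, and V = -6.
P = -2·H + 3·V - 3  [with H=-3, V=-6]  = -15
Q = -2·W + 2·P + 1  [with W=2, P=-15]  = -33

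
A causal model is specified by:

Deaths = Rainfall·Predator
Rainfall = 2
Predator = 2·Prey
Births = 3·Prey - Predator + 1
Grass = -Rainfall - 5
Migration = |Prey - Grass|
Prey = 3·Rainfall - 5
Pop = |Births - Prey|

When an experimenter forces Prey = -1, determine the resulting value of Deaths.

The intervention breaks the incoming arrows to Prey: Prey = 3·Rainfall - 5 no longer applies, and Prey = -1.
Predator = 2·Prey  [with Prey=-1]  = -2
Deaths = Rainfall·Predator  [with Rainfall=2, Predator=-2]  = -4

-4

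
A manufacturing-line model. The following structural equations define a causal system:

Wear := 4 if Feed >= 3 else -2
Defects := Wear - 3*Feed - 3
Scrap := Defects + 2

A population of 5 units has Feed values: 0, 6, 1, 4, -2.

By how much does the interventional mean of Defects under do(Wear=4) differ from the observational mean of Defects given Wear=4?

do(Wear=4) breaks Wear's dependence on Feed. With Wear=4 fixed, Defects across the units is 1, -17, -2, -11, 7, mean -4.4.
Observing Wear=4 restricts to units where Wear's equation naturally yields 4: Feed ∈ {6, 4}. In that subpopulation Defects = -17, -11, mean -14.
Difference = -4.4 − (-14) = 9.6.

9.6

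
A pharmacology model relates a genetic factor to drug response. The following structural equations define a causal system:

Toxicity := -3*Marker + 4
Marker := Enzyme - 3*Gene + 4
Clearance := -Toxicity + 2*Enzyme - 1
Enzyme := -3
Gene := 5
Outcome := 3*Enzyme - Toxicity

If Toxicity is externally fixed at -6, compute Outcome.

-3

Under do(Toxicity=-6), the mechanism Toxicity := -3*Marker + 4 is discarded; Toxicity is fixed at -6.
Outcome = 3*Enzyme - Toxicity  [with Enzyme=-3, Toxicity=-6]  = -3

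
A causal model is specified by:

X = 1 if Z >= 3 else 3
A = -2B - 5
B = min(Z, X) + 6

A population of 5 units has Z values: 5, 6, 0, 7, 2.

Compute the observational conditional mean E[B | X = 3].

7

E[B|X=3] averages over only the 2 units with X=3 (Z = 0, 2): B = 6, 8, mean 7.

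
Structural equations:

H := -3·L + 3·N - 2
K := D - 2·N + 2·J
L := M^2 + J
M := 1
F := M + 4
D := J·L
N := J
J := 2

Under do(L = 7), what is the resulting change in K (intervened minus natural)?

The intervention breaks the incoming arrows to L: L := M^2 + J no longer applies, and L = 7.
D = J·L  [with J=2, L=7]  = 14
N = J  [with J=2]  = 2
K = D - 2·N + 2·J  [with D=14, N=2, J=2]  = 14
Without intervention: L = M^2 + J  [with M=1, J=2]  = 3; D = J·L  [with J=2, L=3]  = 6; N = J  [with J=2]  = 2; K = D - 2·N + 2·J  [with D=6, N=2, J=2]  = 6.
Change = 14 − 6 = 8.

8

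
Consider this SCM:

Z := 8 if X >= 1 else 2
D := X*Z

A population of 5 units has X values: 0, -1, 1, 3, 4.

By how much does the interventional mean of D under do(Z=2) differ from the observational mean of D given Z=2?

Every unit gets Z=2 under the intervention. D values become 0, -2, 2, 6, 8; E[D|do(Z=2)] = 2.8.
Conditioning on Z=2 selects the 2 unit(s) with X ∈ {0, -1}. Their D values: 0, -2. Mean = -1.
Difference = 2.8 − (-1) = 3.8.

3.8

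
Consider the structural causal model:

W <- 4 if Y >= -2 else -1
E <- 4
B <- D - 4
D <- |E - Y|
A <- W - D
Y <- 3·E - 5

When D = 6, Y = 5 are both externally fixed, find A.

Setting D = 6, Y = 5 by intervention discards those variables' equations.
W = 4 if Y >= -2 else -1  [with Y=5]  = 4
A = W - D  [with W=4, D=6]  = -2

-2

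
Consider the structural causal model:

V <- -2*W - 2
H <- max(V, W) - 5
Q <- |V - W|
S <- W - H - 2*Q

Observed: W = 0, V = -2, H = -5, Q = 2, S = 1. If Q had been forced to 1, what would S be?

3

Intervening sets Q = 1 and removes its equation (Q <- |V - W|).
V = -2*W - 2  [with W=0]  = -2
H = max(V, W) - 5  [with V=-2, W=0]  = -5
S = W - H - 2*Q  [with W=0, H=-5, Q=1]  = 3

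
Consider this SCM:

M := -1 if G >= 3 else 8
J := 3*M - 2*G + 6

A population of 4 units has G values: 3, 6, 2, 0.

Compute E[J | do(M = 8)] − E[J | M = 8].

-3.5

Under do(M=8), M's equation is replaced by M=8 for every unit. Per-unit J: 24, 18, 26, 30. Mean = 24.5.
Observing M=8 restricts to units where M's equation naturally yields 8: G ∈ {2, 0}. In that subpopulation J = 26, 30, mean 28.
Difference = 24.5 − 28 = -3.5.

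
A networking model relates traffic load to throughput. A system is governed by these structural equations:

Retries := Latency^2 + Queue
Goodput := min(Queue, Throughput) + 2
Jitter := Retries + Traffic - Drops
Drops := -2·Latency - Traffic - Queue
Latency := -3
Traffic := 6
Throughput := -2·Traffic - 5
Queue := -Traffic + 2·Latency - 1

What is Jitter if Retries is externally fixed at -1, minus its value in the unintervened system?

3

The intervention breaks the incoming arrows to Retries: Retries := Latency^2 + Queue no longer applies, and Retries = -1.
Queue = -Traffic + 2·Latency - 1  [with Traffic=6, Latency=-3]  = -13
Drops = -2·Latency - Traffic - Queue  [with Latency=-3, Traffic=6, Queue=-13]  = 13
Jitter = Retries + Traffic - Drops  [with Retries=-1, Traffic=6, Drops=13]  = -8
Without intervention: Queue = -Traffic + 2·Latency - 1  [with Traffic=6, Latency=-3]  = -13; Drops = -2·Latency - Traffic - Queue  [with Latency=-3, Traffic=6, Queue=-13]  = 13; Retries = Latency^2 + Queue  [with Latency=-3, Queue=-13]  = -4; Jitter = Retries + Traffic - Drops  [with Retries=-4, Traffic=6, Drops=13]  = -11.
Change = -8 − (-11) = 3.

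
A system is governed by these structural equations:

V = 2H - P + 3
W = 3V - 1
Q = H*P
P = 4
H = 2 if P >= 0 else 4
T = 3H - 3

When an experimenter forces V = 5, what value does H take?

Under do(V=5), the mechanism V = 2H - P + 3 is discarded; V is fixed at 5.
Since H is not a descendant of the intervened variable, it is unaffected.
H = 2 if P >= 0 else 4  [with P=4]  = 2

2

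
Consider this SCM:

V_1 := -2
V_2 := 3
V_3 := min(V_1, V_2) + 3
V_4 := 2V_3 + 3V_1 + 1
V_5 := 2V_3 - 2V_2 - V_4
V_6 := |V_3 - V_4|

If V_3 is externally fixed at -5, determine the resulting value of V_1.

-2

Under do(V_3=-5), the mechanism V_3 := min(V_1, V_2) + 3 is discarded; V_3 is fixed at -5.
V_1 is not downstream of the intervention, so its value is determined by the original equations.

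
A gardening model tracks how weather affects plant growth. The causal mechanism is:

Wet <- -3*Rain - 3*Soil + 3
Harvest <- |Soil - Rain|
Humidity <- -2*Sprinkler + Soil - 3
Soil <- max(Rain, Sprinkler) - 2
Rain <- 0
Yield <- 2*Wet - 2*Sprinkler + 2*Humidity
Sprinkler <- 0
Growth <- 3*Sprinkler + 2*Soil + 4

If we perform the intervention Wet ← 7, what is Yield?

4

The intervention breaks the incoming arrows to Wet: Wet <- -3*Rain - 3*Soil + 3 no longer applies, and Wet = 7.
Soil = max(Rain, Sprinkler) - 2  [with Rain=0, Sprinkler=0]  = -2
Humidity = -2*Sprinkler + Soil - 3  [with Sprinkler=0, Soil=-2]  = -5
Yield = 2*Wet - 2*Sprinkler + 2*Humidity  [with Wet=7, Sprinkler=0, Humidity=-5]  = 4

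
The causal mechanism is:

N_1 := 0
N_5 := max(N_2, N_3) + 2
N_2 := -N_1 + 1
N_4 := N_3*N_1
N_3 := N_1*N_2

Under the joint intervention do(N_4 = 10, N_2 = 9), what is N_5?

11

The joint intervention fixes N_4 = 10, N_2 = 9, removing each variable's own equation.
N_3 = N_1*N_2  [with N_1=0, N_2=9]  = 0
N_5 = max(N_2, N_3) + 2  [with N_2=9, N_3=0]  = 11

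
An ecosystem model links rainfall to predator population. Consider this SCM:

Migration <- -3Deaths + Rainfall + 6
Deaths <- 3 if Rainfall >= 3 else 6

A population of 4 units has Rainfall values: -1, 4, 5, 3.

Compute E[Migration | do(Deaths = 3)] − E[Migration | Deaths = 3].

-1.25

Under do(Deaths=3), Deaths's equation is replaced by Deaths=3 for every unit. Per-unit Migration: -4, 1, 2, 0. Mean = -0.25.
Conditioning on Deaths=3 selects the 3 unit(s) with Rainfall ∈ {4, 5, 3}. Their Migration values: 1, 2, 0. Mean = 1.
Difference = -0.25 − 1 = -1.25.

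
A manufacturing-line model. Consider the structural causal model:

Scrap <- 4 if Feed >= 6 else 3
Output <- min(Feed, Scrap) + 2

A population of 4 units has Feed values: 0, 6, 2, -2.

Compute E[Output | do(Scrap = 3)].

2.75

do(Scrap=3) breaks Scrap's dependence on Feed. With Scrap=3 fixed, Output across the units is 2, 5, 4, 0, mean 2.75.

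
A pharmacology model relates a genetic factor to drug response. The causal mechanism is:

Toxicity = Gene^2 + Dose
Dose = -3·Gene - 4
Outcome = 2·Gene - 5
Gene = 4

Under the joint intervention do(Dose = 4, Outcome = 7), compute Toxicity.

The joint intervention fixes Dose = 4, Outcome = 7, removing each variable's own equation.
Toxicity = Gene^2 + Dose  [with Gene=4, Dose=4]  = 20

20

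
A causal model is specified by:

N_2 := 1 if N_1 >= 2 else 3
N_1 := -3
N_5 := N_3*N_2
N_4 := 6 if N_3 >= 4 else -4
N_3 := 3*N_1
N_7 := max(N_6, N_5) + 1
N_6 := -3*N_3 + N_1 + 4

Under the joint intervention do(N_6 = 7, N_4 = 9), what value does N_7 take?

Under do(N_6 = 7, N_4 = 9), each intervened variable's structural equation is replaced by its fixed value.
N_2 = 1 if N_1 >= 2 else 3  [with N_1=-3]  = 3
N_3 = 3*N_1  [with N_1=-3]  = -9
N_5 = N_3*N_2  [with N_3=-9, N_2=3]  = -27
N_7 = max(N_6, N_5) + 1  [with N_6=7, N_5=-27]  = 8

8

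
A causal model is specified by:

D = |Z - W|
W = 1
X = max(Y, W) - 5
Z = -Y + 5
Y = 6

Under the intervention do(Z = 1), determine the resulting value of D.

Intervening sets Z = 1 and removes its equation (Z = -Y + 5).
D = |Z - W|  [with Z=1, W=1]  = 0

0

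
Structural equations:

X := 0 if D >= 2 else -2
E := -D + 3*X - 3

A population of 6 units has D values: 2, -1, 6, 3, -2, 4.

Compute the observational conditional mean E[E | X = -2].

-7.5

Observing X=-2 restricts to units where X's equation naturally yields -2: D ∈ {-1, -2}. In that subpopulation E = -8, -7, mean -7.5.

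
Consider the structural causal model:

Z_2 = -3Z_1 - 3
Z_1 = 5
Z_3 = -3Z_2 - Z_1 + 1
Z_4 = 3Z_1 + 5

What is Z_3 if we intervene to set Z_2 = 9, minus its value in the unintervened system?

The intervention breaks the incoming arrows to Z_2: Z_2 = -3Z_1 - 3 no longer applies, and Z_2 = 9.
Z_3 = -3Z_2 - Z_1 + 1  [with Z_2=9, Z_1=5]  = -31
Without intervention: Z_2 = -3Z_1 - 3  [with Z_1=5]  = -18; Z_3 = -3Z_2 - Z_1 + 1  [with Z_2=-18, Z_1=5]  = 50.
Change = -31 − 50 = -81.

-81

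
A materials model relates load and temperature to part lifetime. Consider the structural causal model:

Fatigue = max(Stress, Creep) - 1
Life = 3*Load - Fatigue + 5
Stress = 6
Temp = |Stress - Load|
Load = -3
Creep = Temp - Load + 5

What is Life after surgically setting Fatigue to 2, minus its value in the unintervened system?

14

The intervention breaks the incoming arrows to Fatigue: Fatigue = max(Stress, Creep) - 1 no longer applies, and Fatigue = 2.
Life = 3*Load - Fatigue + 5  [with Load=-3, Fatigue=2]  = -6
Without intervention: Temp = |Stress - Load|  [with Stress=6, Load=-3]  = 9; Creep = Temp - Load + 5  [with Temp=9, Load=-3]  = 17; Fatigue = max(Stress, Creep) - 1  [with Stress=6, Creep=17]  = 16; Life = 3*Load - Fatigue + 5  [with Load=-3, Fatigue=16]  = -20.
Change = -6 − (-20) = 14.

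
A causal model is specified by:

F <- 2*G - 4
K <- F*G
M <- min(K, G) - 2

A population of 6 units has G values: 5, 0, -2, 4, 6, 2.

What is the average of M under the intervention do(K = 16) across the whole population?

The intervention sets K=16 in all 6 units regardless of G. Recomputing M per unit gives 3, -2, -4, 2, 4, 0; average 0.5.

0.5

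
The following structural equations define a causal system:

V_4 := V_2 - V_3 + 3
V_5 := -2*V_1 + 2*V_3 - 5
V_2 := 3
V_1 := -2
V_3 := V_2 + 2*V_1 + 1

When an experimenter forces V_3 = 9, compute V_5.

17

do(V_3=9) replaces the equation V_3 := V_2 + 2*V_1 + 1 with the constant V_3 = 9.
V_5 = -2*V_1 + 2*V_3 - 5  [with V_1=-2, V_3=9]  = 17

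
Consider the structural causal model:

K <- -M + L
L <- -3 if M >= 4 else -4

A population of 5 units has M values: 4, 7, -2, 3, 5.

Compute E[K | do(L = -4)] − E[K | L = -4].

Every unit gets L=-4 under the intervention. K values become -8, -11, -2, -7, -9; E[K|do(L=-4)] = -7.4.
Observing L=-4 restricts to units where L's equation naturally yields -4: M ∈ {-2, 3}. In that subpopulation K = -2, -7, mean -4.5.
Difference = -7.4 − (-4.5) = -2.9.

-2.9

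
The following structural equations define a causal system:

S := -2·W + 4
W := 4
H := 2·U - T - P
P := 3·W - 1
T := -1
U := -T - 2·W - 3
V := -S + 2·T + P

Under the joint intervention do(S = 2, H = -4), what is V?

Setting S = 2, H = -4 by intervention discards those variables' equations.
P = 3·W - 1  [with W=4]  = 11
V = -S + 2·T + P  [with S=2, T=-1, P=11]  = 7

7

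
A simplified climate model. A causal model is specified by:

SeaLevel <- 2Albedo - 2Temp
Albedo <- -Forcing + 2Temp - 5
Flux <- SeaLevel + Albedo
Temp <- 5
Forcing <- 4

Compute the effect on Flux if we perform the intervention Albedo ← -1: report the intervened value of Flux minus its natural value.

do(Albedo=-1) replaces the equation Albedo <- -Forcing + 2Temp - 5 with the constant Albedo = -1.
SeaLevel = 2Albedo - 2Temp  [with Albedo=-1, Temp=5]  = -12
Flux = SeaLevel + Albedo  [with SeaLevel=-12, Albedo=-1]  = -13
Without intervention: Albedo = -Forcing + 2Temp - 5  [with Forcing=4, Temp=5]  = 1; SeaLevel = 2Albedo - 2Temp  [with Albedo=1, Temp=5]  = -8; Flux = SeaLevel + Albedo  [with SeaLevel=-8, Albedo=1]  = -7.
Change = -13 − (-7) = -6.

-6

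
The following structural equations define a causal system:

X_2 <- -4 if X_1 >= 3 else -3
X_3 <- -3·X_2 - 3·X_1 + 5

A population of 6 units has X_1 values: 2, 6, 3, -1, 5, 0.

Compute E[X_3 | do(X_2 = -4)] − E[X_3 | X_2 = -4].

do(X_2=-4) breaks X_2's dependence on X_1. With X_2=-4 fixed, X_3 across the units is 11, -1, 8, 20, 2, 17, mean 9.5.
E[X_3|X_2=-4] averages over only the 3 units with X_2=-4 (X_1 = 6, 3, 5): X_3 = -1, 8, 2, mean 3.
Difference = 9.5 − 3 = 6.5.

6.5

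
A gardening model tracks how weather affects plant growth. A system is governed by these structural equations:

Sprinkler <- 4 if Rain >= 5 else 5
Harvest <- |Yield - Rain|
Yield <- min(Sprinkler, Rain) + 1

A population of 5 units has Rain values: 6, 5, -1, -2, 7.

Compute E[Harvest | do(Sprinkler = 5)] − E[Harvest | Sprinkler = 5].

-0.2

Every unit gets Sprinkler=5 under the intervention. Harvest values become 0, 1, 1, 1, 1; E[Harvest|do(Sprinkler=5)] = 0.8.
Conditioning on Sprinkler=5 selects the 2 unit(s) with Rain ∈ {-1, -2}. Their Harvest values: 1, 1. Mean = 1.
Difference = 0.8 − 1 = -0.2.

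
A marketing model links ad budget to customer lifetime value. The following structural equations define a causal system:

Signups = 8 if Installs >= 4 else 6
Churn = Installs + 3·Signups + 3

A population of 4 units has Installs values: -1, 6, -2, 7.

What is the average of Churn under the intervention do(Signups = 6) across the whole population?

23.5

Under do(Signups=6), Signups's equation is replaced by Signups=6 for every unit. Per-unit Churn: 20, 27, 19, 28. Mean = 23.5.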